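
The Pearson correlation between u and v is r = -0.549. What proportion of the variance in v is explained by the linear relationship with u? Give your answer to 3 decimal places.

0.301

r² = (-0.549)² = 0.301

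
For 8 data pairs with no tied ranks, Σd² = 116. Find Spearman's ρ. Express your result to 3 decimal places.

ρ = 1 − 6Σd² / [n(n²−1)] = 1 − 6×116 / (8×63)
  = 1 − 696/504 = 1 − 1.3810 ≈ -0.381

-0.381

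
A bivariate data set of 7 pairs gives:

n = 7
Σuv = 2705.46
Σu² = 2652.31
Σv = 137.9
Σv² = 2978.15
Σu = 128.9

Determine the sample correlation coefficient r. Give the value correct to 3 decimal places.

0.615

r = (nΣuv − ΣuΣv) / √[(nΣu² − (Σu)²)(nΣv² − (Σv)²)]
Numerator: 7×2705.46 − 128.9×137.9 = 1162.91
Denominator: √[(18566.17 − 16615.21)(20847.05 − 19016.41)] = √[1950.96 × 1830.64] = 1889.8427
r = 1162.91 / 1889.8427 ≈ 0.615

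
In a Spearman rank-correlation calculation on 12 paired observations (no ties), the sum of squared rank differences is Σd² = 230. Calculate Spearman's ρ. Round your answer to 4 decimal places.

0.1958

ρ = 1 − 6Σd² / [n(n²−1)] = 1 − 6×230 / (12×143)
  = 1 − 1380/1716 = 1 − 0.80420 ≈ 0.1958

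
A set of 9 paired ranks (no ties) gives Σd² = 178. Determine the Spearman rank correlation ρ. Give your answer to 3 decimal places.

ρ = 1 − 6Σd² / [n(n²−1)] = 1 − 6×178 / (9×80)
  = 1 − 1068/720 = 1 − 1.4833 ≈ -0.483

-0.483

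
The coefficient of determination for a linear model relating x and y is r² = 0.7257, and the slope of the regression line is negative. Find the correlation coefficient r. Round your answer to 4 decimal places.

|r| = √0.7257 = 0.8519
The association is negative, so r = −0.8519.

-0.8519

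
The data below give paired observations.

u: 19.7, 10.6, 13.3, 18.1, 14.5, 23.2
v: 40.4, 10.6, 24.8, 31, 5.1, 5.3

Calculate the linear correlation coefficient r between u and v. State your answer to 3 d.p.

0.160

n = 6, Σu = 99.4, Σv = 117.2, Σu² = 1753.44, Σv² = 3374.66, Σuv = 1996.09
nΣuv − ΣuΣv = 11976.54 − 11649.68 = 326.86
nΣu² − (Σu)² = 10520.64 − 9880.36 = 640.28; nΣv² − (Σv)² = 20247.96 − 13735.84 = 6512.12
r = 326.86 / √(640.28 × 6512.12) = 326.86 / 2041.9550 ≈ 0.160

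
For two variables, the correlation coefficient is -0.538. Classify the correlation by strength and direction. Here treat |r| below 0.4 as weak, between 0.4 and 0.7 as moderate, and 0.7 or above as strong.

r = -0.538 < 0 so the relationship is negative.
|r| = 0.538, which falls in the moderate range.

moderate negative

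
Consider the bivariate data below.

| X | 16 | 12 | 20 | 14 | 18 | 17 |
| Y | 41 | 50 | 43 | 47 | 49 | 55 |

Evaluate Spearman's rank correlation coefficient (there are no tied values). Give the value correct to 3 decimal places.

-0.200

Rank X: 3, 1, 6, 2, 5, 4
Rank Y: 1, 5, 2, 3, 4, 6
d = rank(X) − rank(Y): 2, -4, 4, -1, 1, -2; Σd² = 42
ρ = 1 − 6Σd² / [n(n²−1)] = 1 − 6×42 / (6×35) = 1 − 252/210 ≈ -0.200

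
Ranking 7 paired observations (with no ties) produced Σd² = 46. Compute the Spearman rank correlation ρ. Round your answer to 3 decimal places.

0.179

ρ = 1 − 6Σd² / [n(n²−1)] = 1 − 6×46 / (7×48)
  = 1 − 276/336 = 1 − 0.8214 ≈ 0.179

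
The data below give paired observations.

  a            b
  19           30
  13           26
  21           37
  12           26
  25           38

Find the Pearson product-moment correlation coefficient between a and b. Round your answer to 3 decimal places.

n = 5, Σa = 90, Σb = 157, Σa² = 1740, Σb² = 5065, Σab = 2947
nΣab − ΣaΣb = 14735 − 14130 = 605
nΣa² − (Σa)² = 8700 − 8100 = 600; nΣb² − (Σb)² = 25325 − 24649 = 676
r = 605 / √(600 × 676) = 605 / 636.8673 ≈ 0.950

0.950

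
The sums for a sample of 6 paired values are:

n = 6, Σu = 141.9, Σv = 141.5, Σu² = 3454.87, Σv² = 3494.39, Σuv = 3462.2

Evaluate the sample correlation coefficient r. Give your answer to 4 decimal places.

r = (nΣuv − ΣuΣv) / √[(nΣu² − (Σu)²)(nΣv² − (Σv)²)]
Numerator: 6×3462.2 − 141.9×141.5 = 694.35
Denominator: √[(20729.22 − 20135.61)(20966.34 − 20022.25)] = √[593.61 × 944.09] = 748.6129
r = 694.35 / 748.6129 ≈ 0.9275

0.9275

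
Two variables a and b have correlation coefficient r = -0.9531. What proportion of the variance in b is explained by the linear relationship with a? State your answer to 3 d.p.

r² = (-0.9531)² = 0.908

0.908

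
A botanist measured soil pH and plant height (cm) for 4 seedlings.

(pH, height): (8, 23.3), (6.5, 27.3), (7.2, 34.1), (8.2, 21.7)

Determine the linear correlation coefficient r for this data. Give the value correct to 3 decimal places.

-0.621

n = 4, Σx = 29.9, Σy = 106.4, Σx² = 225.33, Σy² = 2921.88, Σxy = 787.31
nΣxy − ΣxΣy = 3149.24 − 3181.36 = -32.12
nΣx² − (Σx)² = 901.32 − 894.01 = 7.31; nΣy² − (Σy)² = 11687.52 − 11320.96 = 366.56
r = -32.12 / √(7.31 × 366.56) = -32.12 / 51.7644 ≈ -0.621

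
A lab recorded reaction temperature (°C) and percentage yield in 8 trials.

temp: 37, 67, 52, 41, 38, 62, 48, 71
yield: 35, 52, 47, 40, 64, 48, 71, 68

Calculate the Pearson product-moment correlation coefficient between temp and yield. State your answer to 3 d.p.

n = 8, Σx = 416, Σy = 425, Σx² = 22876, Σy² = 23803, Σxy = 22507
nΣxy − ΣxΣy = 180056 − 176800 = 3256
nΣx² − (Σx)² = 183008 − 173056 = 9952; nΣy² − (Σy)² = 190424 − 180625 = 9799
r = 3256 / √(9952 × 9799) = 3256 / 9875.2037 ≈ 0.330

0.330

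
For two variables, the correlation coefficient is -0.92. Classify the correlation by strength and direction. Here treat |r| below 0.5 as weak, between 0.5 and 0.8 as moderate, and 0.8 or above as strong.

r = -0.92 < 0 so the relationship is negative.
|r| = 0.92, which falls in the strong range.

strong negative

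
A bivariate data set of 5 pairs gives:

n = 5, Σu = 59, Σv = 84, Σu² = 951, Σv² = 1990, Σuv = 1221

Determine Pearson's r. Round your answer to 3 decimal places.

0.598

r = (nΣuv − ΣuΣv) / √[(nΣu² − (Σu)²)(nΣv² − (Σv)²)]
Numerator: 5×1221 − 59×84 = 1149
Denominator: √[(4755 − 3481)(9950 − 7056)] = √[1274 × 2894] = 1920.1448
r = 1149 / 1920.1448 ≈ 0.598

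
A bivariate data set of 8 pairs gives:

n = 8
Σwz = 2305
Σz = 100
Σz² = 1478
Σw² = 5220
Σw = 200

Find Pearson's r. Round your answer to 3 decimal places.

-0.871

r = (nΣwz − ΣwΣz) / √[(nΣw² − (Σw)²)(nΣz² − (Σz)²)]
Numerator: 8×2305 − 200×100 = -1560
Denominator: √[(41760 − 40000)(11824 − 10000)] = √[1760 × 1824] = 1791.7143
r = -1560 / 1791.7143 ≈ -0.871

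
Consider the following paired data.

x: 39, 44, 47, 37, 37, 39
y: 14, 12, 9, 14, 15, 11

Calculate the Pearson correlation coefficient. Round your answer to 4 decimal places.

n = 6, Σx = 243, Σy = 75, Σx² = 9925, Σy² = 963, Σxy = 2999
nΣxy − ΣxΣy = 17994 − 18225 = -231
nΣx² − (Σx)² = 59550 − 59049 = 501; nΣy² − (Σy)² = 5778 − 5625 = 153
r = -231 / √(501 × 153) = -231 / 276.8628 ≈ -0.8343

-0.8343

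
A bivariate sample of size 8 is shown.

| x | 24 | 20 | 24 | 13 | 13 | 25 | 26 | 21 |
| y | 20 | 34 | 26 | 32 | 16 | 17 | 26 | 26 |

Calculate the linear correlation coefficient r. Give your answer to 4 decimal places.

n = 8, Σx = 166, Σy = 197, Σx² = 3632, Σy² = 5153, Σxy = 4055
nΣxy − ΣxΣy = 32440 − 32702 = -262
nΣx² − (Σx)² = 29056 − 27556 = 1500; nΣy² − (Σy)² = 41224 − 38809 = 2415
r = -262 / √(1500 × 2415) = -262 / 1903.2866 ≈ -0.1377

-0.1377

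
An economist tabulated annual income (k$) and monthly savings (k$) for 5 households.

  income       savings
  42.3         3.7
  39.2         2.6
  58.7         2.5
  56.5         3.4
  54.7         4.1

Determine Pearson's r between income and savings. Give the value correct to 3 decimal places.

0.080

n = 5, Σx = 251.4, Σy = 16.3, Σx² = 12955.96, Σy² = 55.07, Σxy = 821.55
nΣxy − ΣxΣy = 4107.75 − 4097.82 = 9.93
nΣx² − (Σx)² = 64779.8 − 63201.96 = 1577.84; nΣy² − (Σy)² = 275.35 − 265.69 = 9.66
r = 9.93 / √(1577.84 × 9.66) = 9.93 / 123.4582 ≈ 0.080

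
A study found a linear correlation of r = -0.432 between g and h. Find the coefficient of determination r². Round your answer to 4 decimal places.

r² = (-0.432)² = 0.1866

0.1866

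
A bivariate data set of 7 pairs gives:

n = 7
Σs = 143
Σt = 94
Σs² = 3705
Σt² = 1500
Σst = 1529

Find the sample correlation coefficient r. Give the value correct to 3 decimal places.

r = (nΣst − ΣsΣt) / √[(nΣs² − (Σs)²)(nΣt² − (Σt)²)]
Numerator: 7×1529 − 143×94 = -2739
Denominator: √[(25935 − 20449)(10500 − 8836)] = √[5486 × 1664] = 3021.3745
r = -2739 / 3021.3745 ≈ -0.907

-0.907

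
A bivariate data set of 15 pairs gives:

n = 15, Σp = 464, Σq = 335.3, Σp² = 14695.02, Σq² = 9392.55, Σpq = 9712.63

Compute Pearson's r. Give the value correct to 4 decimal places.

r = (nΣpq − ΣpΣq) / √[(nΣp² − (Σp)²)(nΣq² − (Σq)²)]
Numerator: 15×9712.63 − 464×335.3 = -9889.75
Denominator: √[(220425.3 − 215296)(140888.25 − 112426.09)] = √[5129.3 × 28462.16] = 12082.6718
r = -9889.75 / 12082.6718 ≈ -0.8185

-0.8185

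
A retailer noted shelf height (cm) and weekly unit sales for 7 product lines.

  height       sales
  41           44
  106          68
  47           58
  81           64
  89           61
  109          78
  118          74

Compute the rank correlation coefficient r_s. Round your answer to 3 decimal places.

Rank height: 1, 5, 2, 3, 4, 6, 7
Rank sales: 1, 5, 2, 4, 3, 7, 6
d = rank(height) − rank(sales): 0, 0, 0, -1, 1, -1, 1; Σd² = 4
ρ = 1 − 6Σd² / [n(n²−1)] = 1 − 6×4 / (7×48) = 1 − 24/336 ≈ 0.929

0.929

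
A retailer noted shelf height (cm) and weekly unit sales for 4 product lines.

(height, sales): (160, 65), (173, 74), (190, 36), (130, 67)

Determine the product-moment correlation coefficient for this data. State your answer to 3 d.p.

-0.591

n = 4, Σx = 653, Σy = 242, Σx² = 108529, Σy² = 15486, Σxy = 38752
nΣxy − ΣxΣy = 155008 − 158026 = -3018
nΣx² − (Σx)² = 434116 − 426409 = 7707; nΣy² − (Σy)² = 61944 − 58564 = 3380
r = -3018 / √(7707 × 3380) = -3018 / 5103.8868 ≈ -0.591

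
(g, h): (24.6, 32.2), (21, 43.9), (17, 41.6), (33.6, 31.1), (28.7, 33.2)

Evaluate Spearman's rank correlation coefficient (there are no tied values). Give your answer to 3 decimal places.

-0.800

Rank g: 3, 2, 1, 5, 4
Rank h: 2, 5, 4, 1, 3
d = rank(g) − rank(h): 1, -3, -3, 4, 1; Σd² = 36
ρ = 1 − 6Σd² / [n(n²−1)] = 1 − 6×36 / (5×24) = 1 − 216/120 ≈ -0.800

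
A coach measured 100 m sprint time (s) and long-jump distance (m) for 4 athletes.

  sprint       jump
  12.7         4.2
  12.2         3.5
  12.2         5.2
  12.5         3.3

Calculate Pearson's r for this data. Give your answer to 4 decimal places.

-0.2378

n = 4, Σx = 49.6, Σy = 16.2, Σx² = 615.22, Σy² = 67.82, Σxy = 200.73
nΣxy − ΣxΣy = 802.92 − 803.52 = -0.6
nΣx² − (Σx)² = 2460.88 − 2460.16 = 0.72; nΣy² − (Σy)² = 271.28 − 262.44 = 8.84
r = -0.6 / √(0.72 × 8.84) = -0.6 / 2.5229 ≈ -0.2378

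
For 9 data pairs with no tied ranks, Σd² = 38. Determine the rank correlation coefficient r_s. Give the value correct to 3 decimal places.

0.683

ρ = 1 − 6Σd² / [n(n²−1)] = 1 − 6×38 / (9×80)
  = 1 − 228/720 = 1 − 0.3167 ≈ 0.683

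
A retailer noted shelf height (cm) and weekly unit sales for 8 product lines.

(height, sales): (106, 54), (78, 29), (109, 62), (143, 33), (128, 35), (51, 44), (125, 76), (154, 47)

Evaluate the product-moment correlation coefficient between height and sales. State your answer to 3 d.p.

0.121

n = 8, Σx = 894, Σy = 380, Σx² = 107976, Σy² = 19836, Σxy = 42925
nΣxy − ΣxΣy = 343400 − 339720 = 3680
nΣx² − (Σx)² = 863808 − 799236 = 64572; nΣy² − (Σy)² = 158688 − 144400 = 14288
r = 3680 / √(64572 × 14288) = 3680 / 30374.4092 ≈ 0.121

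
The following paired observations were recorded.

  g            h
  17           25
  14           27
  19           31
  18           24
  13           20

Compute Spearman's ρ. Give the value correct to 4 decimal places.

Rank g: 3, 2, 5, 4, 1
Rank h: 3, 4, 5, 2, 1
d = rank(g) − rank(h): 0, -2, 0, 2, 0; Σd² = 8
ρ = 1 − 6Σd² / [n(n²−1)] = 1 − 6×8 / (5×24) = 1 − 48/120 ≈ 0.6000

0.6000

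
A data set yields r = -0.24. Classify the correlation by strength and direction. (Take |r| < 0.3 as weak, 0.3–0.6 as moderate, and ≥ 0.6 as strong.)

weak negative

r = -0.24 < 0 so the relationship is negative.
|r| = 0.24, which falls in the weak range.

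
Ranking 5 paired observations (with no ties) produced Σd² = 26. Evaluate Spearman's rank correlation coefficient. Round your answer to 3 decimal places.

ρ = 1 − 6Σd² / [n(n²−1)] = 1 − 6×26 / (5×24)
  = 1 − 156/120 = 1 − 1.3000 ≈ -0.300

-0.300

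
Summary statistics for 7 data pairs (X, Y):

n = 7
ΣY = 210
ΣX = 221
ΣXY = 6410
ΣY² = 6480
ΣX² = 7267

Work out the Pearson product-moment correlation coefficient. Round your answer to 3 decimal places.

-0.963

r = (nΣXY − ΣXΣY) / √[(nΣX² − (ΣX)²)(nΣY² − (ΣY)²)]
Numerator: 7×6410 − 221×210 = -1540
Denominator: √[(50869 − 48841)(45360 − 44100)] = √[2028 × 1260] = 1598.5243
r = -1540 / 1598.5243 ≈ -0.963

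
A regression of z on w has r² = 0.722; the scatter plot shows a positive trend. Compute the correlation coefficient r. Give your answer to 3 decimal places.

0.850

|r| = √0.722 = 0.850
The association is positive, so r = 0.850.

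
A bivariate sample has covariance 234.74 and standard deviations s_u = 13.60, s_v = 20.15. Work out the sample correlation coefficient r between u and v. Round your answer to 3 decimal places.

r = Cov(u,v) / (s_u · s_v) = 234.74 / (13.60 × 20.15)
  = 234.74 / 274.0400 ≈ 0.857

0.857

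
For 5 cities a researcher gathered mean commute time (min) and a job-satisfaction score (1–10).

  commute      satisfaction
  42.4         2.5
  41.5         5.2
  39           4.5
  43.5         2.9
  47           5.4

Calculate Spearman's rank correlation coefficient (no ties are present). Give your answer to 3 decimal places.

Rank commute: 3, 2, 1, 4, 5
Rank satisfaction: 1, 4, 3, 2, 5
d = rank(commute) − rank(satisfaction): 2, -2, -2, 2, 0; Σd² = 16
ρ = 1 − 6Σd² / [n(n²−1)] = 1 − 6×16 / (5×24) = 1 − 96/120 ≈ 0.200

0.200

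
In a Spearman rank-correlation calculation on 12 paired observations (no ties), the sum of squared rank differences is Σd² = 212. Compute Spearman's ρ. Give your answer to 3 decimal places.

0.259

ρ = 1 − 6Σd² / [n(n²−1)] = 1 − 6×212 / (12×143)
  = 1 − 1272/1716 = 1 − 0.7413 ≈ 0.259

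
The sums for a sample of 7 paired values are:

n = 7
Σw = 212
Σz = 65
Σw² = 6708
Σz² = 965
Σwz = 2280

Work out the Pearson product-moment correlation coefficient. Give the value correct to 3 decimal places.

r = (nΣwz − ΣwΣz) / √[(nΣw² − (Σw)²)(nΣz² − (Σz)²)]
Numerator: 7×2280 − 212×65 = 2180
Denominator: √[(46956 − 44944)(6755 − 4225)] = √[2012 × 2530] = 2256.1826
r = 2180 / 2256.1826 ≈ 0.966

0.966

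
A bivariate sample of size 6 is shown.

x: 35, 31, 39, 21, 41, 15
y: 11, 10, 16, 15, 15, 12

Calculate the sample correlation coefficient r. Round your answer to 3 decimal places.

0.255

n = 6, Σx = 182, Σy = 79, Σx² = 6054, Σy² = 1071, Σxy = 2429
nΣxy − ΣxΣy = 14574 − 14378 = 196
nΣx² − (Σx)² = 36324 − 33124 = 3200; nΣy² − (Σy)² = 6426 − 6241 = 185
r = 196 / √(3200 × 185) = 196 / 769.4154 ≈ 0.255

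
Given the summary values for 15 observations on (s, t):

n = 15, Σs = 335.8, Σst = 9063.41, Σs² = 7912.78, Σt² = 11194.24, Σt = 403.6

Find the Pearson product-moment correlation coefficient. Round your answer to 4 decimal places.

0.0774

r = (nΣst − ΣsΣt) / √[(nΣs² − (Σs)²)(nΣt² − (Σt)²)]
Numerator: 15×9063.41 − 335.8×403.6 = 422.27
Denominator: √[(118691.7 − 112761.64)(167913.6 − 162892.96)] = √[5930.06 × 5020.64] = 5456.4362
r = 422.27 / 5456.4362 ≈ 0.0774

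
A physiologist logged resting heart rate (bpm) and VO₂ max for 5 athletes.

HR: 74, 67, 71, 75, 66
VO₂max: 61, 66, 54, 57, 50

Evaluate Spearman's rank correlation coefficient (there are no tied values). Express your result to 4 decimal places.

0.3000

Rank HR: 4, 2, 3, 5, 1
Rank VO₂max: 4, 5, 2, 3, 1
d = rank(HR) − rank(VO₂max): 0, -3, 1, 2, 0; Σd² = 14
ρ = 1 − 6Σd² / [n(n²−1)] = 1 − 6×14 / (5×24) = 1 − 84/120 ≈ 0.3000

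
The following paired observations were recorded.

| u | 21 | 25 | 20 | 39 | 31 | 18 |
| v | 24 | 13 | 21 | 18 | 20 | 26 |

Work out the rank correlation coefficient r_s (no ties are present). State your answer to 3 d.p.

Rank u: 3, 4, 2, 6, 5, 1
Rank v: 5, 1, 4, 2, 3, 6
d = rank(u) − rank(v): -2, 3, -2, 4, 2, -5; Σd² = 62
ρ = 1 − 6Σd² / [n(n²−1)] = 1 − 6×62 / (6×35) = 1 − 372/210 ≈ -0.771

-0.771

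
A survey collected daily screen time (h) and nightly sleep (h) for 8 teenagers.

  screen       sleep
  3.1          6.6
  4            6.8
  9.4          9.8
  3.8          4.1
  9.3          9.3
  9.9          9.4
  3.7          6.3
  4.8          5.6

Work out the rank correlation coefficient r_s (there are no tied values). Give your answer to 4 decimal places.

Rank screen: 1, 4, 7, 3, 6, 8, 2, 5
Rank sleep: 4, 5, 8, 1, 6, 7, 3, 2
d = rank(screen) − rank(sleep): -3, -1, -1, 2, 0, 1, -1, 3; Σd² = 26
ρ = 1 − 6Σd² / [n(n²−1)] = 1 − 6×26 / (8×63) = 1 − 156/504 ≈ 0.6905

0.6905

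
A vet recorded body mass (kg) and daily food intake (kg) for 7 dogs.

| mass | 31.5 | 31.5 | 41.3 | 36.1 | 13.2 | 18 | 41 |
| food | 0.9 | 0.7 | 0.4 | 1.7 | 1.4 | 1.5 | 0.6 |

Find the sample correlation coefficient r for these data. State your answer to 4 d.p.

-0.6168

n = 7, Σx = 212.6, Σy = 7.2, Σx² = 7172.64, Σy² = 8.92, Σxy = 198.37
nΣxy − ΣxΣy = 1388.59 − 1530.72 = -142.13
nΣx² − (Σx)² = 50208.48 − 45198.76 = 5009.72; nΣy² − (Σy)² = 62.44 − 51.84 = 10.6
r = -142.13 / √(5009.72 × 10.6) = -142.13 / 230.4410 ≈ -0.6168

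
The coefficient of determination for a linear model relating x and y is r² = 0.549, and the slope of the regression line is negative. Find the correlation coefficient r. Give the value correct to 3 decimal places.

|r| = √0.549 = 0.741
The association is negative, so r = −0.741.

-0.741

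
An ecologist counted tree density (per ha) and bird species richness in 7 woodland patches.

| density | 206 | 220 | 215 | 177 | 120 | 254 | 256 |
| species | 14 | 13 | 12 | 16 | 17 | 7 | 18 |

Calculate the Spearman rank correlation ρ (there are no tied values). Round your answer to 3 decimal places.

Rank density: 3, 5, 4, 2, 1, 6, 7
Rank species: 4, 3, 2, 5, 6, 1, 7
d = rank(density) − rank(species): -1, 2, 2, -3, -5, 5, 0; Σd² = 68
ρ = 1 − 6Σd² / [n(n²−1)] = 1 − 6×68 / (7×48) = 1 − 408/336 ≈ -0.214

-0.214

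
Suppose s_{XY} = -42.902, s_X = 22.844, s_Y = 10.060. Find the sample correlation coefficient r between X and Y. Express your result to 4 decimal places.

r = Cov(X,Y) / (s_X · s_Y) = -42.902 / (22.844 × 10.060)
  = -42.902 / 229.8106 ≈ -0.1867

-0.1867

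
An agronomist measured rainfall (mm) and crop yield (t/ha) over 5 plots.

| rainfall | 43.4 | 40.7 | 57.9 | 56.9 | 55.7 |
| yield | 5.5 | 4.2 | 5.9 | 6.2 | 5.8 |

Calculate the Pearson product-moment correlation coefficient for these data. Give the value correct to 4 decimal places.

n = 5, Σx = 254.6, Σy = 27.6, Σx² = 13232.56, Σy² = 154.78, Σxy = 1427.09
nΣxy − ΣxΣy = 7135.45 − 7026.96 = 108.49
nΣx² − (Σx)² = 66162.8 − 64821.16 = 1341.64; nΣy² − (Σy)² = 773.9 − 761.76 = 12.14
r = 108.49 / √(1341.64 × 12.14) = 108.49 / 127.6225 ≈ 0.8501

0.8501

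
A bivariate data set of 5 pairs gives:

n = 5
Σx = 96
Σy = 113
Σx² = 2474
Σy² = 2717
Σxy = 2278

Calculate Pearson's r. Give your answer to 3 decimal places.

0.338

r = (nΣxy − ΣxΣy) / √[(nΣx² − (Σx)²)(nΣy² − (Σy)²)]
Numerator: 5×2278 − 96×113 = 542
Denominator: √[(12370 − 9216)(13585 − 12769)] = √[3154 × 816] = 1604.2643
r = 542 / 1604.2643 ≈ 0.338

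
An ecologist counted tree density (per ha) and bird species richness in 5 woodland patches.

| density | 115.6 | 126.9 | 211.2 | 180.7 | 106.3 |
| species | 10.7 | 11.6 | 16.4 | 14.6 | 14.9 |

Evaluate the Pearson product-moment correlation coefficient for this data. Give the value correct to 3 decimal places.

n = 5, Σx = 740.7, Σy = 68.2, Σx² = 118024.59, Σy² = 953.18, Σxy = 10394.73
nΣxy − ΣxΣy = 51973.65 − 50515.74 = 1457.91
nΣx² − (Σx)² = 590122.95 − 548636.49 = 41486.46; nΣy² − (Σy)² = 4765.9 − 4651.24 = 114.66
r = 1457.91 / √(41486.46 × 114.66) = 1457.91 / 2181.0175 ≈ 0.668

0.668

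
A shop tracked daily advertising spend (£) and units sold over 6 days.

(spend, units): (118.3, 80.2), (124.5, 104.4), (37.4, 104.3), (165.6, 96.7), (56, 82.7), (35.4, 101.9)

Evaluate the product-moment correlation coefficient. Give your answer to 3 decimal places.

-0.140

n = 6, Σx = 537.2, Σy = 570.2, Σx² = 62706.42, Σy² = 54783.68, Σxy = 50638.26
nΣxy − ΣxΣy = 303829.56 − 306311.44 = -2481.88
nΣx² − (Σx)² = 376238.52 − 288583.84 = 87654.68; nΣy² − (Σy)² = 328702.08 − 325128.04 = 3574.04
r = -2481.88 / √(87654.68 × 3574.04) = -2481.88 / 17699.7552 ≈ -0.140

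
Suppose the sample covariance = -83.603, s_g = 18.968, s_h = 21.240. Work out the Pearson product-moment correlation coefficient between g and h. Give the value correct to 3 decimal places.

r = Cov(g,h) / (s_g · s_h) = -83.603 / (18.968 × 21.240)
  = -83.603 / 402.8803 ≈ -0.208

-0.208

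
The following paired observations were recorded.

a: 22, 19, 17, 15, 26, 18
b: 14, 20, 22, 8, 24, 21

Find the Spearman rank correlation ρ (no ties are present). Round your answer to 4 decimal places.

Rank a: 5, 4, 2, 1, 6, 3
Rank b: 2, 3, 5, 1, 6, 4
d = rank(a) − rank(b): 3, 1, -3, 0, 0, -1; Σd² = 20
ρ = 1 − 6Σd² / [n(n²−1)] = 1 − 6×20 / (6×35) = 1 − 120/210 ≈ 0.4286

0.4286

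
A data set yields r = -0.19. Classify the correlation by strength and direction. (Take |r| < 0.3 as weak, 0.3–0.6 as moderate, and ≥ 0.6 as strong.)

weak negative

r = -0.19 < 0 so the relationship is negative.
|r| = 0.19, which falls in the weak range.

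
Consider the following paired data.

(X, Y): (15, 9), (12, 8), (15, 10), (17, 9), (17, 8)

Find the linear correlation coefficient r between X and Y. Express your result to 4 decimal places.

0.1750

n = 5, ΣX = 76, ΣY = 44, ΣX² = 1172, ΣY² = 390, ΣXY = 670
nΣXY − ΣXΣY = 3350 − 3344 = 6
nΣX² − (ΣX)² = 5860 − 5776 = 84; nΣY² − (ΣY)² = 1950 − 1936 = 14
r = 6 / √(84 × 14) = 6 / 34.2929 ≈ 0.1750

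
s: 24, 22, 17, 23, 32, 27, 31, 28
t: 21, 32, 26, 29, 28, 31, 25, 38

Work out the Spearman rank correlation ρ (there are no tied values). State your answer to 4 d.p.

-0.0476

Rank s: 4, 2, 1, 3, 8, 5, 7, 6
Rank t: 1, 7, 3, 5, 4, 6, 2, 8
d = rank(s) − rank(t): 3, -5, -2, -2, 4, -1, 5, -2; Σd² = 88
ρ = 1 − 6Σd² / [n(n²−1)] = 1 − 6×88 / (8×63) = 1 − 528/504 ≈ -0.0476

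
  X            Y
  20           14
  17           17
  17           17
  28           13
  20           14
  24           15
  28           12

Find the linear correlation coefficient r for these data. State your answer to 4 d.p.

n = 7, ΣX = 154, ΣY = 102, ΣX² = 3522, ΣY² = 1508, ΣXY = 2198
nΣXY − ΣXΣY = 15386 − 15708 = -322
nΣX² − (ΣX)² = 24654 − 23716 = 938; nΣY² − (ΣY)² = 10556 − 10404 = 152
r = -322 / √(938 × 152) = -322 / 377.5924 ≈ -0.8528

-0.8528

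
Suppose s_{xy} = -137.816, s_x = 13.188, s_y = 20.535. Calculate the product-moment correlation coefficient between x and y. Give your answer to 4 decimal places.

-0.5089

r = Cov(x,y) / (s_x · s_y) = -137.816 / (13.188 × 20.535)
  = -137.816 / 270.8156 ≈ -0.5089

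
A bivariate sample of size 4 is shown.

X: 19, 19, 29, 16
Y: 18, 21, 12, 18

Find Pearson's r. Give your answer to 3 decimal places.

-0.851

n = 4, ΣX = 83, ΣY = 69, ΣX² = 1819, ΣY² = 1233, ΣXY = 1377
nΣXY − ΣXΣY = 5508 − 5727 = -219
nΣX² − (ΣX)² = 7276 − 6889 = 387; nΣY² − (ΣY)² = 4932 − 4761 = 171
r = -219 / √(387 × 171) = -219 / 257.2489 ≈ -0.851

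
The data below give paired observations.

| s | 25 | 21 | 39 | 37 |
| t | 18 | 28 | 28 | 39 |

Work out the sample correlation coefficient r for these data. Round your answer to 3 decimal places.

n = 4, Σs = 122, Σt = 113, Σs² = 3956, Σt² = 3413, Σst = 3573
nΣst − ΣsΣt = 14292 − 13786 = 506
nΣs² − (Σs)² = 15824 − 14884 = 940; nΣt² − (Σt)² = 13652 − 12769 = 883
r = 506 / √(940 × 883) = 506 / 911.0543 ≈ 0.555

0.555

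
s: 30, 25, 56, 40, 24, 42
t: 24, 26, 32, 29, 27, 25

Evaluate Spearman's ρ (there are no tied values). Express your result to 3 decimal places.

Rank s: 3, 2, 6, 4, 1, 5
Rank t: 1, 3, 6, 5, 4, 2
d = rank(s) − rank(t): 2, -1, 0, -1, -3, 3; Σd² = 24
ρ = 1 − 6Σd² / [n(n²−1)] = 1 − 6×24 / (6×35) = 1 − 144/210 ≈ 0.314

0.314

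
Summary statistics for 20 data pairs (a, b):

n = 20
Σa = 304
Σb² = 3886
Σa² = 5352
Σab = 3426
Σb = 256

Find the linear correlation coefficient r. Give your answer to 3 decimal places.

-0.697

r = (nΣab − ΣaΣb) / √[(nΣa² − (Σa)²)(nΣb² − (Σb)²)]
Numerator: 20×3426 − 304×256 = -9304
Denominator: √[(107040 − 92416)(77720 − 65536)] = √[14624 × 12184] = 13348.3638
r = -9304 / 13348.3638 ≈ -0.697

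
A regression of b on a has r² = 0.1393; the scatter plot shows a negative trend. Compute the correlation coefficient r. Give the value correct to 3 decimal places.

-0.373

|r| = √0.1393 = 0.373
The association is negative, so r = −0.373.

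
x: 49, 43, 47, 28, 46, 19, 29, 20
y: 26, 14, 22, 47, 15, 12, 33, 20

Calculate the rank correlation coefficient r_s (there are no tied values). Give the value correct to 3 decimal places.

0.238

Rank x: 8, 5, 7, 3, 6, 1, 4, 2
Rank y: 6, 2, 5, 8, 3, 1, 7, 4
d = rank(x) − rank(y): 2, 3, 2, -5, 3, 0, -3, -2; Σd² = 64
ρ = 1 − 6Σd² / [n(n²−1)] = 1 − 6×64 / (8×63) = 1 − 384/504 ≈ 0.238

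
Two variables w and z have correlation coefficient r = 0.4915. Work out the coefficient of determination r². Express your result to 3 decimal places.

0.242

r² = (0.4915)² = 0.242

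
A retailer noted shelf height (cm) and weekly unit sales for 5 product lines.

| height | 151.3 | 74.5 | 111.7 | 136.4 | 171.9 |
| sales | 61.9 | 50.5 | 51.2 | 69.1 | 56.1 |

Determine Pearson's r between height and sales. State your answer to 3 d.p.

n = 5, Σx = 645.8, Σy = 288.8, Σx² = 89073.4, Σy² = 16925.32, Σxy = 37915.59
nΣxy − ΣxΣy = 189577.95 − 186507.04 = 3070.91
nΣx² − (Σx)² = 445367 − 417057.64 = 28309.36; nΣy² − (Σy)² = 84626.6 − 83405.44 = 1221.16
r = 3070.91 / √(28309.36 × 1221.16) = 3070.91 / 5879.6478 ≈ 0.522

0.522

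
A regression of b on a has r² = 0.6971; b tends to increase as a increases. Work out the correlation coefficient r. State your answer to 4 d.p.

|r| = √0.6971 = 0.8349
The association is positive, so r = 0.8349.

0.8349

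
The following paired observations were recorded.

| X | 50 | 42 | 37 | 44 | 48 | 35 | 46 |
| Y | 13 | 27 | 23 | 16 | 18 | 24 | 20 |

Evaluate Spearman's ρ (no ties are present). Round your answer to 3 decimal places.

-0.786

Rank X: 7, 3, 2, 4, 6, 1, 5
Rank Y: 1, 7, 5, 2, 3, 6, 4
d = rank(X) − rank(Y): 6, -4, -3, 2, 3, -5, 1; Σd² = 100
ρ = 1 − 6Σd² / [n(n²−1)] = 1 − 6×100 / (7×48) = 1 − 600/336 ≈ -0.786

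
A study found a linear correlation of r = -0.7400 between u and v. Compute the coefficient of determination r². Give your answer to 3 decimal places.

r² = (-0.7400)² = 0.548

0.548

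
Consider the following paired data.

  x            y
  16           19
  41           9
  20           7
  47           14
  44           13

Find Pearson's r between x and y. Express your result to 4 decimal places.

n = 5, Σx = 168, Σy = 62, Σx² = 6482, Σy² = 856, Σxy = 2043
nΣxy − ΣxΣy = 10215 − 10416 = -201
nΣx² − (Σx)² = 32410 − 28224 = 4186; nΣy² − (Σy)² = 4280 − 3844 = 436
r = -201 / √(4186 × 436) = -201 / 1350.9611 ≈ -0.1488

-0.1488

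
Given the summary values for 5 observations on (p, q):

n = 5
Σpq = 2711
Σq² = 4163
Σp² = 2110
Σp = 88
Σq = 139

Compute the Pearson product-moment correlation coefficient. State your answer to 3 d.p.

0.646

r = (nΣpq − ΣpΣq) / √[(nΣp² − (Σp)²)(nΣq² − (Σq)²)]
Numerator: 5×2711 − 88×139 = 1323
Denominator: √[(10550 − 7744)(20815 − 19321)] = √[2806 × 1494] = 2047.4775
r = 1323 / 2047.4775 ≈ 0.646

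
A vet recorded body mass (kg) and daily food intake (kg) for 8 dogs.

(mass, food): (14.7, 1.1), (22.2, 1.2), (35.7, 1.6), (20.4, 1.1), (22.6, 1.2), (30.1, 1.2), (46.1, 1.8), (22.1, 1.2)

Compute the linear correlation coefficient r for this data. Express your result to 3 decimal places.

0.942

n = 8, Σx = 213.9, Σy = 10.4, Σx² = 6429.97, Σy² = 13.98, Σxy = 295.11
nΣxy − ΣxΣy = 2360.88 − 2224.56 = 136.32
nΣx² − (Σx)² = 51439.76 − 45753.21 = 5686.55; nΣy² − (Σy)² = 111.84 − 108.16 = 3.68
r = 136.32 / √(5686.55 × 3.68) = 136.32 / 144.6600 ≈ 0.942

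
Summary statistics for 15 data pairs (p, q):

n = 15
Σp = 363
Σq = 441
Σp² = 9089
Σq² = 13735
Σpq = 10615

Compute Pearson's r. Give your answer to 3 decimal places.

r = (nΣpq − ΣpΣq) / √[(nΣp² − (Σp)²)(nΣq² − (Σq)²)]
Numerator: 15×10615 − 363×441 = -858
Denominator: √[(136335 − 131769)(206025 − 194481)] = √[4566 × 11544] = 7260.1587
r = -858 / 7260.1587 ≈ -0.118

-0.118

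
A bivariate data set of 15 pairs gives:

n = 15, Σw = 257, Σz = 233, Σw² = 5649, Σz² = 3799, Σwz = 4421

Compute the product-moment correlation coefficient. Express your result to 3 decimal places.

0.906

r = (nΣwz − ΣwΣz) / √[(nΣw² − (Σw)²)(nΣz² − (Σz)²)]
Numerator: 15×4421 − 257×233 = 6434
Denominator: √[(84735 − 66049)(56985 − 54289)] = √[18686 × 2696] = 7097.7078
r = 6434 / 7097.7078 ≈ 0.906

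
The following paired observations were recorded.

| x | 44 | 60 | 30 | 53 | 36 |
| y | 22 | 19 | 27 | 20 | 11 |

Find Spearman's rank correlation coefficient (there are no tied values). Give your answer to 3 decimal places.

Rank x: 3, 5, 1, 4, 2
Rank y: 4, 2, 5, 3, 1
d = rank(x) − rank(y): -1, 3, -4, 1, 1; Σd² = 28
ρ = 1 − 6Σd² / [n(n²−1)] = 1 − 6×28 / (5×24) = 1 − 168/120 ≈ -0.400

-0.400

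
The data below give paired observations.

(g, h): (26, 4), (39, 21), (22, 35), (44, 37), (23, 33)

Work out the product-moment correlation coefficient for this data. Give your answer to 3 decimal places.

0.137

n = 5, Σg = 154, Σh = 130, Σg² = 5146, Σh² = 4140, Σgh = 4080
nΣgh − ΣgΣh = 20400 − 20020 = 380
nΣg² − (Σg)² = 25730 − 23716 = 2014; nΣh² − (Σh)² = 20700 − 16900 = 3800
r = 380 / √(2014 × 3800) = 380 / 2766.4418 ≈ 0.137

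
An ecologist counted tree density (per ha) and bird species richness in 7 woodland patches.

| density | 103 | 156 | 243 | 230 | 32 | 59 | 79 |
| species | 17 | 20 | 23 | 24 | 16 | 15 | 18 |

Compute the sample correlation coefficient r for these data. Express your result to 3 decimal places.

0.962

n = 7, Σx = 902, Σy = 133, Σx² = 157640, Σy² = 2599, Σxy = 18799
nΣxy − ΣxΣy = 131593 − 119966 = 11627
nΣx² − (Σx)² = 1103480 − 813604 = 289876; nΣy² − (Σy)² = 18193 − 17689 = 504
r = 11627 / √(289876 × 504) = 11627 / 12087.0800 ≈ 0.962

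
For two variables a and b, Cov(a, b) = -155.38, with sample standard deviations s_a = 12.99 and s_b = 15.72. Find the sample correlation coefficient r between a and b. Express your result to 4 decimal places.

r = Cov(a,b) / (s_a · s_b) = -155.38 / (12.99 × 15.72)
  = -155.38 / 204.2028 ≈ -0.7609

-0.7609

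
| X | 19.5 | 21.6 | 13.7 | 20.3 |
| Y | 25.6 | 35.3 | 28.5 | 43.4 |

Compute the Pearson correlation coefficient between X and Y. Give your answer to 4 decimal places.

0.4799

n = 4, ΣX = 75.1, ΣY = 132.8, ΣX² = 1446.59, ΣY² = 4597.26, ΣXY = 2533.15
nΣXY − ΣXΣY = 10132.6 − 9973.28 = 159.32
nΣX² − (ΣX)² = 5786.36 − 5640.01 = 146.35; nΣY² − (ΣY)² = 18389.04 − 17635.84 = 753.2
r = 159.32 / √(146.35 × 753.2) = 159.32 / 332.0103 ≈ 0.4799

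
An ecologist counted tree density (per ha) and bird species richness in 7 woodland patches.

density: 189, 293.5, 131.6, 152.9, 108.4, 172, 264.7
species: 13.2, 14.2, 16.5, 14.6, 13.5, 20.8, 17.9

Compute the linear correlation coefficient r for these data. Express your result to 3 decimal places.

0.084

n = 7, Σx = 1312.1, Σy = 110.7, Σx² = 273960.87, Σy² = 1796.59, Σxy = 20845.37
nΣxy − ΣxΣy = 145917.59 − 145249.47 = 668.12
nΣx² − (Σx)² = 1917726.09 − 1721606.41 = 196119.68; nΣy² − (Σy)² = 12576.13 − 12254.49 = 321.64
r = 668.12 / √(196119.68 × 321.64) = 668.12 / 7942.2877 ≈ 0.084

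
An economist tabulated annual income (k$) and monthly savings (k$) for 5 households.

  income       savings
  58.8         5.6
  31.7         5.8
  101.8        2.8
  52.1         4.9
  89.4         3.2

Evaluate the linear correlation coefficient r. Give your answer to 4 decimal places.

n = 5, Σx = 333.8, Σy = 22.3, Σx² = 25532.34, Σy² = 107.09, Σxy = 1339.55
nΣxy − ΣxΣy = 6697.75 − 7443.74 = -745.99
nΣx² − (Σx)² = 127661.7 − 111422.44 = 16239.26; nΣy² − (Σy)² = 535.45 − 497.29 = 38.16
r = -745.99 / √(16239.26 × 38.16) = -745.99 / 787.2040 ≈ -0.9476

-0.9476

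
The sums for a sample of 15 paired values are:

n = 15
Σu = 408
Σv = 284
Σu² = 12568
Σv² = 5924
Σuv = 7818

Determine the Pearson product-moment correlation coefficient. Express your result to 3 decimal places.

0.104

r = (nΣuv − ΣuΣv) / √[(nΣu² − (Σu)²)(nΣv² − (Σv)²)]
Numerator: 15×7818 − 408×284 = 1398
Denominator: √[(188520 − 166464)(88860 − 80656)] = √[22056 × 8204] = 13451.6699
r = 1398 / 13451.6699 ≈ 0.104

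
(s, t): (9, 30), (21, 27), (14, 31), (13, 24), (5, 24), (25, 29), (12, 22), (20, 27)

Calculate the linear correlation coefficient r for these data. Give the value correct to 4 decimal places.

0.3270

n = 8, Σs = 119, Σt = 214, Σs² = 2081, Σt² = 5796, Σst = 3232
nΣst − ΣsΣt = 25856 − 25466 = 390
nΣs² − (Σs)² = 16648 − 14161 = 2487; nΣt² − (Σt)² = 46368 − 45796 = 572
r = 390 / √(2487 × 572) = 390 / 1192.7129 ≈ 0.3270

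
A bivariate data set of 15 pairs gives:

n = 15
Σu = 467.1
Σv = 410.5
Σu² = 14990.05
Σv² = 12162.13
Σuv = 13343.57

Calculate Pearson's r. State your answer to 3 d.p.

0.873

r = (nΣuv − ΣuΣv) / √[(nΣu² − (Σu)²)(nΣv² − (Σv)²)]
Numerator: 15×13343.57 − 467.1×410.5 = 8409
Denominator: √[(224850.75 − 218182.41)(182431.95 − 168510.25)] = √[6668.34 × 13921.7] = 9635.0729
r = 8409 / 9635.0729 ≈ 0.873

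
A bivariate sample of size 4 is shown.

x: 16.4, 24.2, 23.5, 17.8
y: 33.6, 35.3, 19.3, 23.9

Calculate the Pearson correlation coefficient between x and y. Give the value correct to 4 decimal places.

n = 4, Σx = 81.9, Σy = 112.1, Σx² = 1723.69, Σy² = 3318.75, Σxy = 2284.27
nΣxy − ΣxΣy = 9137.08 − 9180.99 = -43.91
nΣx² − (Σx)² = 6894.76 − 6707.61 = 187.15; nΣy² − (Σy)² = 13275 − 12566.41 = 708.59
r = -43.91 / √(187.15 × 708.59) = -43.91 / 364.1602 ≈ -0.1206

-0.1206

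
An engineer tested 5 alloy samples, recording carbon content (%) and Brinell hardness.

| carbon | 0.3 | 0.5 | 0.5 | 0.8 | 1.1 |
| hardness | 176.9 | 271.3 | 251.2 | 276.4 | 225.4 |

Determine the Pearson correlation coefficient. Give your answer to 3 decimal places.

n = 5, Σx = 3.2, Σy = 1201.2, Σx² = 2.44, Σy² = 295200.86, Σxy = 783.38
nΣxy − ΣxΣy = 3916.9 − 3843.84 = 73.06
nΣx² − (Σx)² = 12.2 − 10.24 = 1.96; nΣy² − (Σy)² = 1476004.3 − 1442881.44 = 33122.86
r = 73.06 / √(1.96 × 33122.86) = 73.06 / 254.7956 ≈ 0.287

0.287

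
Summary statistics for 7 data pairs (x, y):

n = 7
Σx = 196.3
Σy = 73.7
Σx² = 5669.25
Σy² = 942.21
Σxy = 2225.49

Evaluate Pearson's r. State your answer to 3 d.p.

r = (nΣxy − ΣxΣy) / √[(nΣx² − (Σx)²)(nΣy² − (Σy)²)]
Numerator: 7×2225.49 − 196.3×73.7 = 1111.12
Denominator: √[(39684.75 − 38533.69)(6595.47 − 5431.69)] = √[1151.06 × 1163.78] = 1157.4025
r = 1111.12 / 1157.4025 ≈ 0.960

0.960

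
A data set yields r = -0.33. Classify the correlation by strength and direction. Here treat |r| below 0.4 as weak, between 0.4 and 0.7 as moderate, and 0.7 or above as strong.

weak negative

r = -0.33 < 0 so the relationship is negative.
|r| = 0.33, which falls in the weak range.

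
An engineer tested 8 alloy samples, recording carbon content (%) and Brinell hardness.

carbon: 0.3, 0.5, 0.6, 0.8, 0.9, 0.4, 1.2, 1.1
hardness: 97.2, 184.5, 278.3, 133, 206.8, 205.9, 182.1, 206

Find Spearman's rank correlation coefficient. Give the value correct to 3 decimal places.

Rank carbon: 1, 3, 4, 5, 6, 2, 8, 7
Rank hardness: 1, 4, 8, 2, 7, 5, 3, 6
d = rank(carbon) − rank(hardness): 0, -1, -4, 3, -1, -3, 5, 1; Σd² = 62
ρ = 1 − 6Σd² / [n(n²−1)] = 1 − 6×62 / (8×63) = 1 − 372/504 ≈ 0.262

0.262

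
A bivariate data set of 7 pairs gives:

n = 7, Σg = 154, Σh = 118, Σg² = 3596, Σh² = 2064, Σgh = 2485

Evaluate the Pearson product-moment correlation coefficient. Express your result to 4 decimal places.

r = (nΣgh − ΣgΣh) / √[(nΣg² − (Σg)²)(nΣh² − (Σh)²)]
Numerator: 7×2485 − 154×118 = -777
Denominator: √[(25172 − 23716)(14448 − 13924)] = √[1456 × 524] = 873.4667
r = -777 / 873.4667 ≈ -0.8896

-0.8896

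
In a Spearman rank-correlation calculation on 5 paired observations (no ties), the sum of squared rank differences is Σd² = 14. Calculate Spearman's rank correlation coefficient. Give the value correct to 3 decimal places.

ρ = 1 − 6Σd² / [n(n²−1)] = 1 − 6×14 / (5×24)
  = 1 − 84/120 = 1 − 0.7000 ≈ 0.300

0.300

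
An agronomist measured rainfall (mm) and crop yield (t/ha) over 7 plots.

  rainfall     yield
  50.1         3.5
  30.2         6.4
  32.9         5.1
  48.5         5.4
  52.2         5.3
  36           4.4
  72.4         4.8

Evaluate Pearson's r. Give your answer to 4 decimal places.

n = 7, Σx = 322.3, Σy = 34.9, Σx² = 16119.31, Σy² = 178.87, Σxy = 1580.9
nΣxy − ΣxΣy = 11066.3 − 11248.27 = -181.97
nΣx² − (Σx)² = 112835.17 − 103877.29 = 8957.88; nΣy² − (Σy)² = 1252.09 − 1218.01 = 34.08
r = -181.97 / √(8957.88 × 34.08) = -181.97 / 552.5256 ≈ -0.3293

-0.3293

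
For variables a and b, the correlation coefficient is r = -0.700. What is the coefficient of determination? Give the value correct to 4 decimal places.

0.4900

r² = (-0.700)² = 0.4900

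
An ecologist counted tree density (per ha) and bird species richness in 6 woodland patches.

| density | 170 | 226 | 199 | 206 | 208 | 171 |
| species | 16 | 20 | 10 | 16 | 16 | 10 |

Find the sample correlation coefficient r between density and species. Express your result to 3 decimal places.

0.591

n = 6, Σx = 1180, Σy = 88, Σx² = 234518, Σy² = 1368, Σxy = 17564
nΣxy − ΣxΣy = 105384 − 103840 = 1544
nΣx² − (Σx)² = 1407108 − 1392400 = 14708; nΣy² − (Σy)² = 8208 − 7744 = 464
r = 1544 / √(14708 × 464) = 1544 / 2612.3767 ≈ 0.591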